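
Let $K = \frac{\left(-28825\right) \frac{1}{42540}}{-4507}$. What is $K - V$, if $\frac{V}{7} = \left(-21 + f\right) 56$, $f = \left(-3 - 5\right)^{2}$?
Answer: $- \frac{646352686171}{38345556} \approx -16856.0$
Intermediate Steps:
$f = 64$ ($f = \left(-8\right)^{2} = 64$)
$V = 16856$ ($V = 7 \left(-21 + 64\right) 56 = 7 \cdot 43 \cdot 56 = 7 \cdot 2408 = 16856$)
$K = \frac{5765}{38345556}$ ($K = \left(-28825\right) \frac{1}{42540} \left(- \frac{1}{4507}\right) = \left(- \frac{5765}{8508}\right) \left(- \frac{1}{4507}\right) = \frac{5765}{38345556} \approx 0.00015034$)
$K - V = \frac{5765}{38345556} - 16856 = - \frac{646352686171}{38345556}$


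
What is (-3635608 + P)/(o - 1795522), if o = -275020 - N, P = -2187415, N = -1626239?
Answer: 5823023/444303 ≈ 13.106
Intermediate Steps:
o = 1351219 (o = -275020 - 1*(-1626239) = -275020 + 1626239 = 1351219)
(-3635608 + P)/(o - 1795522) = (-3635608 - 2187415)/(1351219 - 1795522) = -5823023/(-444303) = -5823023*(-1/444303) = 5823023/444303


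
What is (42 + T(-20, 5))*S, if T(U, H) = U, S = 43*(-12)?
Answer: -11352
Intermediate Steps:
S = -516
(42 + T(-20, 5))*S = (42 - 20)*(-516) = 22*(-516) = -11352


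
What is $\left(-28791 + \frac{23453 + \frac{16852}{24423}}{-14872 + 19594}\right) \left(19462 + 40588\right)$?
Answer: $- \frac{99675822664116875}{57662703} \approx -1.7286 \cdot 10^{9}$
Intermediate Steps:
$\left(-28791 + \frac{23453 + \frac{16852}{24423}}{-14872 + 19594}\right) \left(19462 + 40588\right) = \left(-28791 + \frac{23453 + 16852 \cdot \frac{1}{24423}}{4722}\right) 60050 = \left(-28791 + \left(23453 + \frac{16852}{24423}\right) \frac{1}{4722}\right) 60050 = \left(-28791 + \frac{572809471}{24423} \cdot \frac{1}{4722}\right) 60050 = \left(-28791 + \frac{572809471}{115325406}\right) 60050 = \left(- \frac{3319760954675}{115325406}\right) 60050 = - \frac{99675822664116875}{57662703}$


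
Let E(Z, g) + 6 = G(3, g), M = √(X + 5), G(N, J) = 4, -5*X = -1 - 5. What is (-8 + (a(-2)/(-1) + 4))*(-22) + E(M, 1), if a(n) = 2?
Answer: 130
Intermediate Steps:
X = 6/5 (X = -(-1 - 5)/5 = -⅕*(-6) = 6/5 ≈ 1.2000)
M = √155/5 (M = √(6/5 + 5) = √(31/5) = √155/5 ≈ 2.4900)
E(Z, g) = -2 (E(Z, g) = -6 + 4 = -2)
(-8 + (a(-2)/(-1) + 4))*(-22) + E(M, 1) = (-8 + (2/(-1) + 4))*(-22) - 2 = (-8 + (-1*2 + 4))*(-22) - 2 = (-8 + (-2 + 4))*(-22) - 2 = (-8 + 2)*(-22) - 2 = -6*(-22) - 2 = 132 - 2 = 130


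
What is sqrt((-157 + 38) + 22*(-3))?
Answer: I*sqrt(185) ≈ 13.601*I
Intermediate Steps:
sqrt((-157 + 38) + 22*(-3)) = sqrt(-119 - 66) = sqrt(-185) = I*sqrt(185)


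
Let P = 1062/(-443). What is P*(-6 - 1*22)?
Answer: 29736/443 ≈ 67.124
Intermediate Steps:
P = -1062/443 (P = 1062*(-1/443) = -1062/443 ≈ -2.3973)
P*(-6 - 1*22) = -1062*(-6 - 1*22)/443 = -1062*(-6 - 22)/443 = -1062/443*(-28) = 29736/443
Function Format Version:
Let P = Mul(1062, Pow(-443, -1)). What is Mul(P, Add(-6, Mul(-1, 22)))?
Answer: Rational(29736, 443) ≈ 67.124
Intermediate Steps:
P = Rational(-1062, 443) (P = Mul(1062, Rational(-1, 443)) = Rational(-1062, 443) ≈ -2.3973)
Mul(P, Add(-6, Mul(-1, 22))) = Mul(Rational(-1062, 443), Add(-6, Mul(-1, 22))) = Mul(Rational(-1062, 443), Add(-6, -22)) = Mul(Rational(-1062, 443), -28) = Rational(29736, 443)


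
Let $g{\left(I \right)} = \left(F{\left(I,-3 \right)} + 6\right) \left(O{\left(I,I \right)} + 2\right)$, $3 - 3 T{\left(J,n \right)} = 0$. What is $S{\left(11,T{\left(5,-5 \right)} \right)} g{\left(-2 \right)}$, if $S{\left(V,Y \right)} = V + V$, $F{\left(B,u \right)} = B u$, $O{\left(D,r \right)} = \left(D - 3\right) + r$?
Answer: $-1320$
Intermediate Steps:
$T{\left(J,n \right)} = 1$ ($T{\left(J,n \right)} = 1 - 0 = 1 + 0 = 1$)
$O{\left(D,r \right)} = -3 + D + r$ ($O{\left(D,r \right)} = \left(-3 + D\right) + r = -3 + D + r$)
$g{\left(I \right)} = \left(-1 + 2 I\right) \left(6 - 3 I\right)$ ($g{\left(I \right)} = \left(I \left(-3\right) + 6\right) \left(\left(-3 + I + I\right) + 2\right) = \left(- 3 I + 6\right) \left(\left(-3 + 2 I\right) + 2\right) = \left(6 - 3 I\right) \left(-1 + 2 I\right) = \left(-1 + 2 I\right) \left(6 - 3 I\right)$)
$S{\left(V,Y \right)} = 2 V$
$S{\left(11,T{\left(5,-5 \right)} \right)} g{\left(-2 \right)} = 2 \cdot 11 \left(-6 - 6 \left(-2\right)^{2} + 15 \left(-2\right)\right) = 22 \left(-6 - 24 - 30\right) = 22 \left(-60\right) = -1320$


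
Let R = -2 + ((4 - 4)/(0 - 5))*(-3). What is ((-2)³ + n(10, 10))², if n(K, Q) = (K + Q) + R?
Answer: 100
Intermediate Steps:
R = -2 (R = -2 + (0/(-5))*(-3) = -2 + (0*(-⅕))*(-3) = -2 + 0*(-3) = -2 + 0 = -2)
n(K, Q) = -2 + K + Q (n(K, Q) = (K + Q) - 2 = -2 + K + Q)
((-2)³ + n(10, 10))² = ((-2)³ + (-2 + 10 + 10))² = (-8 + 18)² = 10² = 100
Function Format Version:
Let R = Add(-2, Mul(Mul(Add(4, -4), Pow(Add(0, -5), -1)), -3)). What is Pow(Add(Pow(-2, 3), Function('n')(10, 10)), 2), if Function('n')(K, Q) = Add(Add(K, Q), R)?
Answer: 100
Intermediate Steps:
R = -2 (R = Add(-2, Mul(Mul(0, Pow(-5, -1)), -3)) = Add(-2, Mul(Mul(0, Rational(-1, 5)), -3)) = Add(-2, Mul(0, -3)) = Add(-2, 0) = -2)
Function('n')(K, Q) = Add(-2, K, Q) (Function('n')(K, Q) = Add(Add(K, Q), -2) = Add(-2, K, Q))
Pow(Add(Pow(-2, 3), Function('n')(10, 10)), 2) = Pow(Add(Pow(-2, 3), Add(-2, 10, 10)), 2) = Pow(Add(-8, 18), 2) = Pow(10, 2) = 100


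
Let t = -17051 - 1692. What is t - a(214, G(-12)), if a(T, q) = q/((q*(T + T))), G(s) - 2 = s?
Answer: -8022005/428 ≈ -18743.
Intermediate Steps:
G(s) = 2 + s
a(T, q) = 1/(2*T) (a(T, q) = q/((q*(2*T))) = q/((2*T*q)) = q*(1/(2*T*q)) = 1/(2*T))
t = -18743
t - a(214, G(-12)) = -18743 - 1/(2*214) = -18743 - 1*1/428 = -18743 - 1/428 = -8022005/428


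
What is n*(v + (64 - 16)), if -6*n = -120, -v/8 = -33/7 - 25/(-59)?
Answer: 680000/413 ≈ 1646.5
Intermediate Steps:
v = 14176/413 (v = -8*(-33/7 - 25/(-59)) = -8*(-33*⅐ - 25*(-1/59)) = -8*(-33/7 + 25/59) = -8*(-1772/413) = 14176/413 ≈ 34.324)
n = 20 (n = -⅙*(-120) = 20)
n*(v + (64 - 16)) = 20*(14176/413 + (64 - 16)) = 20*(14176/413 + 48) = 20*(34000/413) = 680000/413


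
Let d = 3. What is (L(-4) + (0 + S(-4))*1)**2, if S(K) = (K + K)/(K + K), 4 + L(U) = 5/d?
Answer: 16/9 ≈ 1.7778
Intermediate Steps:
L(U) = -7/3 (L(U) = -4 + 5/3 = -7/3)
S(K) = 1 (S(K) = (2*K)/((2*K)) = (2*K)*(1/(2*K)) = 1)
(L(-4) + (0 + S(-4))*1)**2 = (-7/3 + (0 + 1)*1)**2 = (-7/3 + 1*1)**2 = (-7/3 + 1)**2 = (-4/3)**2 = 16/9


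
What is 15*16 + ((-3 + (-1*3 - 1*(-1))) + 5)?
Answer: 240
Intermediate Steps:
15*16 + ((-3 + (-1*3 - 1*(-1))) + 5) = 240 + ((-3 + (-3 + 1)) + 5) = 240 + ((-3 - 2) + 5) = 240 + (-5 + 5) = 240 + 0 = 240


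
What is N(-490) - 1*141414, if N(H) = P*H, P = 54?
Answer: -167874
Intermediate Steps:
N(H) = 54*H
N(-490) - 1*141414 = 54*(-490) - 1*141414 = -26460 - 141414 = -167874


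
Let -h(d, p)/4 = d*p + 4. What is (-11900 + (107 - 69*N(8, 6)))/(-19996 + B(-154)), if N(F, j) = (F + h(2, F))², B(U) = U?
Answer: 11919/650 ≈ 18.337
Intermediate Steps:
h(d, p) = -16 - 4*d*p (h(d, p) = -4*(d*p + 4) = -4*(4 + d*p) = -16 - 4*d*p)
N(F, j) = (-16 - 7*F)² (N(F, j) = (F + (-16 - 4*2*F))² = (F + (-16 - 8*F))² = (-16 - 7*F)²)
(-11900 + (107 - 69*N(8, 6)))/(-19996 + B(-154)) = (-11900 + (107 - 69*(16 + 7*8)²))/(-19996 - 154) = (-11900 + (107 - 69*(16 + 56)²))/(-20150) = (-11900 + (107 - 69*72²))*(-1/20150) = (-11900 + (107 - 69*5184))*(-1/20150) = (-11900 + (107 - 357696))*(-1/20150) = (-11900 - 357589)*(-1/20150) = -369489*(-1/20150) = 11919/650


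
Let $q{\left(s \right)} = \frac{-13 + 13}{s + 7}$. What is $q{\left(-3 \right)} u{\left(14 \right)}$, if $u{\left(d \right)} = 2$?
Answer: $0$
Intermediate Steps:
$q{\left(s \right)} = 0$ ($q{\left(s \right)} = \frac{0}{7 + s} = 0$)
$q{\left(-3 \right)} u{\left(14 \right)} = 0 \cdot 2 = 0$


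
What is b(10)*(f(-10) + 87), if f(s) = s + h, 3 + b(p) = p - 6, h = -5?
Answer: 72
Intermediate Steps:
b(p) = -9 + p (b(p) = -3 + (p - 6) = -3 + (-6 + p) = -9 + p)
f(s) = -5 + s (f(s) = s - 5 = -5 + s)
b(10)*(f(-10) + 87) = (-9 + 10)*((-5 - 10) + 87) = 1*(-15 + 87) = 1*72 = 72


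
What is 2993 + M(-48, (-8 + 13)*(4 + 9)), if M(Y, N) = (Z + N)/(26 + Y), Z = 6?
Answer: 65775/22 ≈ 2989.8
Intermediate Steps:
M(Y, N) = (6 + N)/(26 + Y)
2993 + M(-48, (-8 + 13)*(4 + 9)) = 2993 + (6 + (-8 + 13)*(4 + 9))/(26 - 48) = 2993 + (6 + 5*13)/(-22) = 2993 - (6 + 65)/22 = 2993 - 1/22*71 = 2993 - 71/22 = 65775/22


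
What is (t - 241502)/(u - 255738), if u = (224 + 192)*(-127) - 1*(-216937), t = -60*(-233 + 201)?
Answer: 239582/91633 ≈ 2.6146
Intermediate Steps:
t = 1920 (t = -60*(-32) = 1920)
u = 164105 (u = 416*(-127) + 216937 = -52832 + 216937 = 164105)
(t - 241502)/(u - 255738) = (1920 - 241502)/(164105 - 255738) = -239582/(-91633) = -239582*(-1/91633) = 239582/91633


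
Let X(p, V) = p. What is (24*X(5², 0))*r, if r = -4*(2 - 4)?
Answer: 4800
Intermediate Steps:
r = 8 (r = -4*(-2) = 8)
(24*X(5², 0))*r = (24*5²)*8 = (24*25)*8 = 600*8 = 4800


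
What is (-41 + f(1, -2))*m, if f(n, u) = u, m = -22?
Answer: 946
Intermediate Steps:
(-41 + f(1, -2))*m = (-41 - 2)*(-22) = -43*(-22) = 946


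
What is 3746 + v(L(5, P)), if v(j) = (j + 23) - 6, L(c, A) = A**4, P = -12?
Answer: 24499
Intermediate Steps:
v(j) = 17 + j (v(j) = (23 + j) - 6 = 17 + j)
3746 + v(L(5, P)) = 3746 + (17 + (-12)**4) = 3746 + (17 + 20736) = 3746 + 20753 = 24499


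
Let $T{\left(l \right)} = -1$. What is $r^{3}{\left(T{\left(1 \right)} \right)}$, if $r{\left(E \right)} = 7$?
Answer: $343$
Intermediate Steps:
$r^{3}{\left(T{\left(1 \right)} \right)} = 7^{3} = 343$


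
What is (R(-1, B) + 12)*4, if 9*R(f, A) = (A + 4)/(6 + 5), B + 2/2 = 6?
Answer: 532/11 ≈ 48.364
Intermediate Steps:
B = 5 (B = -1 + 6 = 5)
R(f, A) = 4/99 + A/99 (R(f, A) = ((A + 4)/(6 + 5))/9 = ((4 + A)/11)/9 = ((4 + A)*(1/11))/9 = (4/11 + A/11)/9 = 4/99 + A/99)
(R(-1, B) + 12)*4 = ((4/99 + (1/99)*5) + 12)*4 = ((4/99 + 5/99) + 12)*4 = (1/11 + 12)*4 = (133/11)*4 = 532/11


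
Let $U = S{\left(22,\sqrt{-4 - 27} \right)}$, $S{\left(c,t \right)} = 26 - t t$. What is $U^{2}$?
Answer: $3249$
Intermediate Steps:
$S{\left(c,t \right)} = 26 - t^{2}$
$U = 57$ ($U = 26 - \left(\sqrt{-4 - 27}\right)^{2} = 26 - \left(\sqrt{-31}\right)^{2} = 26 - \left(i \sqrt{31}\right)^{2} = 26 - -31 = 26 + 31 = 57$)
$U^{2} = 57^{2} = 3249$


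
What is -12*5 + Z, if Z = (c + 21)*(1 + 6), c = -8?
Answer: 31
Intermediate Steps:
Z = 91 (Z = (-8 + 21)*(1 + 6) = 13*7 = 91)
-12*5 + Z = -12*5 + 91 = -60 + 91 = 31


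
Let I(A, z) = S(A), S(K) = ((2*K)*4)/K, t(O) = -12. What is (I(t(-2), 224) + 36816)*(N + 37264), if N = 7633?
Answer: 1653287128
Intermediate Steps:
S(K) = 8 (S(K) = (8*K)/K = 8)
I(A, z) = 8
(I(t(-2), 224) + 36816)*(N + 37264) = (8 + 36816)*(7633 + 37264) = 36824*44897 = 1653287128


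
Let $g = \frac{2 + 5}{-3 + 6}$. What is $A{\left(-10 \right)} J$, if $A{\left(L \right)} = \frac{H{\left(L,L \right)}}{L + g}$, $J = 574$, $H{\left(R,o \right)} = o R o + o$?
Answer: $\frac{1739220}{23} \approx 75618.0$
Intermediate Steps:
$H{\left(R,o \right)} = o + R o^{2}$ ($H{\left(R,o \right)} = R o o + o = R o^{2} + o = o + R o^{2}$)
$g = \frac{7}{3} \approx 2.3333$
$A{\left(L \right)} = \frac{L \left(1 + L^{2}\right)}{\frac{7}{3} + L}$ ($A{\left(L \right)} = \frac{L \left(1 + L L\right)}{L + \frac{7}{3}} = \frac{L \left(1 + L^{2}\right)}{\frac{7}{3} + L}$)
$A{\left(-10 \right)} J = 3 \left(-10\right) \frac{1}{7 + 3 \left(-10\right)} \left(1 + \left(-10\right)^{2}\right) 574 = 3 \left(-10\right) \frac{1}{7 - 30} \left(1 + 100\right) 574 = 3 \left(-10\right) \frac{1}{-23} \cdot 101 \cdot 574 = 3 \left(-10\right) \left(- \frac{1}{23}\right) 101 \cdot 574 = \frac{3030}{23} \cdot 574 = \frac{1739220}{23}$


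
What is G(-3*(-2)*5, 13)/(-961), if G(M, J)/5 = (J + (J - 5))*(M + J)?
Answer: -4515/961 ≈ -4.6982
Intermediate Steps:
G(M, J) = 5*(-5 + 2*J)*(J + M) (G(M, J) = 5*((J + (J - 5))*(M + J)) = 5*((J + (-5 + J))*(J + M)) = 5*((-5 + 2*J)*(J + M)) = 5*(-5 + 2*J)*(J + M))
G(-3*(-2)*5, 13)/(-961) = (-25*13 - 25*(-3*(-2))*5 + 10*13**2 + 10*13*(-3*(-2)*5))/(-961) = (-325 - 150*5 + 10*169 + 10*13*(6*5))*(-1/961) = (-325 - 25*30 + 1690 + 10*13*30)*(-1/961) = (-325 - 750 + 1690 + 3900)*(-1/961) = 4515*(-1/961) = -4515/961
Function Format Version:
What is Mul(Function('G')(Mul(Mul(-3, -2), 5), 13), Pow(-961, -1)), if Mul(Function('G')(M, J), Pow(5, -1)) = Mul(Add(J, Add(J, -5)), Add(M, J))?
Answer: Rational(-4515, 961) ≈ -4.6982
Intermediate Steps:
Function('G')(M, J) = Mul(5, Add(-5, Mul(2, J)), Add(J, M)) (Function('G')(M, J) = Mul(5, Mul(Add(J, Add(J, -5)), Add(M, J))) = Mul(5, Mul(Add(J, Add(-5, J)), Add(J, M))) = Mul(5, Mul(Add(-5, Mul(2, J)), Add(J, M))) = Mul(5, Add(-5, Mul(2, J)), Add(J, M)))
Mul(Function('G')(Mul(Mul(-3, -2), 5), 13), Pow(-961, -1)) = Mul(Add(Mul(-25, 13), Mul(-25, Mul(Mul(-3, -2), 5)), Mul(10, Pow(13, 2)), Mul(10, 13, Mul(Mul(-3, -2), 5))), Pow(-961, -1)) = Mul(Add(-325, Mul(-25, Mul(6, 5)), Mul(10, 169), Mul(10, 13, Mul(6, 5))), Rational(-1, 961)) = Mul(Add(-325, Mul(-25, 30), 1690, Mul(10, 13, 30)), Rational(-1, 961)) = Mul(Add(-325, -750, 1690, 3900), Rational(-1, 961)) = Mul(4515, Rational(-1, 961)) = Rational(-4515, 961)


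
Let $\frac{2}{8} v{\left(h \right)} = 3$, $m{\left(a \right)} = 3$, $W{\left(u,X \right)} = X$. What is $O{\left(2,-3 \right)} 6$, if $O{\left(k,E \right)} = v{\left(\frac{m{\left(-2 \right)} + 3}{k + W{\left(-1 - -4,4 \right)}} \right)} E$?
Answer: $-216$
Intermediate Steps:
$v{\left(h \right)} = 12$ ($v{\left(h \right)} = 4 \cdot 3 = 12$)
$O{\left(k,E \right)} = 12 E$
$O{\left(2,-3 \right)} 6 = 12 \left(-3\right) 6 = \left(-36\right) 6 = -216$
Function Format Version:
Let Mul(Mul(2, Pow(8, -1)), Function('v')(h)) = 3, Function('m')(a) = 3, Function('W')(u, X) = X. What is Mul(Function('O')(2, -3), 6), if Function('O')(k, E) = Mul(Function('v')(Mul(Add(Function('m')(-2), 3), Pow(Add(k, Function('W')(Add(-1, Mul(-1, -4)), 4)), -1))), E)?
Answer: -216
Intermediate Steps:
Function('v')(h) = 12 (Function('v')(h) = Mul(4, 3) = 12)
Function('O')(k, E) = Mul(12, E)
Mul(Function('O')(2, -3), 6) = Mul(Mul(12, -3), 6) = Mul(-36, 6) = -216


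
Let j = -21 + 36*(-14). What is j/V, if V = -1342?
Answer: 525/1342 ≈ 0.39121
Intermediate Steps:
j = -525 (j = -21 - 504 = -525)
j/V = -525/(-1342) = -525*(-1/1342) = 525/1342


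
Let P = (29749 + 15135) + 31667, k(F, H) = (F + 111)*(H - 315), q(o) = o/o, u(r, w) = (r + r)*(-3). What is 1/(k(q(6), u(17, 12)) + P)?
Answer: 1/29847 ≈ 3.3504e-5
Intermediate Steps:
u(r, w) = -6*r (u(r, w) = (2*r)*(-3) = -6*r)
q(o) = 1
k(F, H) = (-315 + H)*(111 + F) (k(F, H) = (111 + F)*(-315 + H) = (-315 + H)*(111 + F))
P = 76551 (P = 44884 + 31667 = 76551)
1/(k(q(6), u(17, 12)) + P) = 1/((-34965 - 315*1 + 111*(-6*17) + 1*(-6*17)) + 76551) = 1/((-34965 - 315 + 111*(-102) + 1*(-102)) + 76551) = 1/((-34965 - 315 - 11322 - 102) + 76551) = 1/(-46704 + 76551) = 1/29847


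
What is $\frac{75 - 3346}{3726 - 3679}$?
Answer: $- \frac{3271}{47} \approx -69.596$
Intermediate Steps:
$\frac{75 - 3346}{3726 - 3679} = - \frac{3271}{47}$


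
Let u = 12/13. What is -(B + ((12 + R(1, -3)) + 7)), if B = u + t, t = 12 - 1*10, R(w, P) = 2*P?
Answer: -207/13 ≈ -15.923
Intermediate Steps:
u = 12/13 (u = 12*(1/13) = 12/13 ≈ 0.92308)
t = 2 (t = 12 - 10 = 2)
B = 38/13 (B = 12/13 + 2 = 38/13 ≈ 2.9231)
-(B + ((12 + R(1, -3)) + 7)) = -(38/13 + ((12 + 2*(-3)) + 7)) = -(38/13 + ((12 - 6) + 7)) = -(38/13 + (6 + 7)) = -(38/13 + 13) = -1*207/13 = -207/13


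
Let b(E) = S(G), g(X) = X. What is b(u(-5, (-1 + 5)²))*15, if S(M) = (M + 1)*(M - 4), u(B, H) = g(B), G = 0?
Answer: -60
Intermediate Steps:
u(B, H) = B
S(M) = (1 + M)*(-4 + M)
b(E) = -4 (b(E) = -4 + 0² - 3*0 = -4 + 0 + 0 = -4)
b(u(-5, (-1 + 5)²))*15 = -4*15 = -60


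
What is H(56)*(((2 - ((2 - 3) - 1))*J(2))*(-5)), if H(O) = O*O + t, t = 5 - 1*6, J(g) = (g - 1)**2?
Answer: -62700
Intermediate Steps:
J(g) = (-1 + g)**2
t = -1 (t = 5 - 6 = -1)
H(O) = -1 + O**2 (H(O) = O*O - 1 = O**2 - 1 = -1 + O**2)
H(56)*(((2 - ((2 - 3) - 1))*J(2))*(-5)) = (-1 + 56**2)*(((2 - ((2 - 3) - 1))*(-1 + 2)**2)*(-5)) = (-1 + 3136)*(((2 - (-1 - 1))*1**2)*(-5)) = 3135*(((2 - 1*(-2))*1)*(-5)) = 3135*(((2 + 2)*1)*(-5)) = 3135*((4*1)*(-5)) = 3135*(4*(-5)) = 3135*(-20) = -62700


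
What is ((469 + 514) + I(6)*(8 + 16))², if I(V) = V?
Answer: 1270129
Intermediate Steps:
((469 + 514) + I(6)*(8 + 16))² = ((469 + 514) + 6*(8 + 16))² = (983 + 6*24)² = (983 + 144)² = 1127² = 1270129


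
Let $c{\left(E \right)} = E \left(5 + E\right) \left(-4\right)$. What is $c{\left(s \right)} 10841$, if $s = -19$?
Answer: $-11534824$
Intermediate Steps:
$c{\left(E \right)} = E \left(-20 - 4 E\right)$
$c{\left(s \right)} 10841 = \left(-4\right) \left(-19\right) \left(5 - 19\right) 10841 = \left(-4\right) \left(-19\right) \left(-14\right) 10841 = \left(-1064\right) 10841 = -11534824$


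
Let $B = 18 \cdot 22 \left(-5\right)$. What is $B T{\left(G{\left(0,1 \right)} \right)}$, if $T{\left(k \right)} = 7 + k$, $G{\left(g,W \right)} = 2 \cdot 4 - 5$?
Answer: $-19800$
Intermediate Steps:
$G{\left(g,W \right)} = 3$ ($G{\left(g,W \right)} = 8 - 5 = 3$)
$B = -1980$ ($B = 396 \left(-5\right) = -1980$)
$B T{\left(G{\left(0,1 \right)} \right)} = - 1980 \left(7 + 3\right) = \left(-1980\right) 10 = -19800$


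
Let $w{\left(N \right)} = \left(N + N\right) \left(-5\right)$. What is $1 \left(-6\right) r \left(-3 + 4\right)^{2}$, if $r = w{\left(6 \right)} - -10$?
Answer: $300$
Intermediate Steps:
$w{\left(N \right)} = - 10 N$ ($w{\left(N \right)} = 2 N \left(-5\right) = - 10 N$)
$r = -50$ ($r = \left(-10\right) 6 - -10 = -60 + 10 = -50$)
$1 \left(-6\right) r \left(-3 + 4\right)^{2} = 1 \left(-6\right) \left(-50\right) \left(-3 + 4\right)^{2} = \left(-6\right) \left(-50\right) 1^{2} = 300 \cdot 1 = 300$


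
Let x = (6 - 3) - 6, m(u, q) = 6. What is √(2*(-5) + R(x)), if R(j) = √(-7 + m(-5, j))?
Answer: √(-10 + I) ≈ 0.15792 + 3.1662*I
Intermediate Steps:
x = -3 (x = 3 - 6 = -3)
R(j) = I (R(j) = √(-7 + 6) = √(-1) = I)
√(2*(-5) + R(x)) = √(2*(-5) + I) = √(-10 + I)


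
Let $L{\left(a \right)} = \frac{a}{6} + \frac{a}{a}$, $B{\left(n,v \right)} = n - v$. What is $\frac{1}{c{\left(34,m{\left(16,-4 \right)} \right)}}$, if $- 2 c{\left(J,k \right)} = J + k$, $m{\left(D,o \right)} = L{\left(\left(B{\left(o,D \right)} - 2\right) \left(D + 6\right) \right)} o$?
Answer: $- \frac{3}{529} \approx -0.0056711$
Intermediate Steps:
$L{\left(a \right)} = 1 + \frac{a}{6}$ ($L{\left(a \right)} = a \frac{1}{6} + 1 = \frac{a}{6} + 1 = 1 + \frac{a}{6}$)
$m{\left(D,o \right)} = o \left(1 + \frac{\left(6 + D\right) \left(-2 + o - D\right)}{6}\right)$ ($m{\left(D,o \right)} = \left(1 + \frac{\left(\left(o - D\right) - 2\right) \left(D + 6\right)}{6}\right) o = \left(1 + \frac{\left(-2 + o - D\right) \left(6 + D\right)}{6}\right) o = \left(1 + \frac{\left(6 + D\right) \left(-2 + o - D\right)}{6}\right) o = o \left(1 + \frac{\left(6 + D\right) \left(-2 + o - D\right)}{6}\right)$)
$c{\left(J,k \right)} = - \frac{J}{2} - \frac{k}{2}$ ($c{\left(J,k \right)} = - \frac{J + k}{2} = - \frac{J}{2} - \frac{k}{2}$)
$\frac{1}{c{\left(34,m{\left(16,-4 \right)} \right)}} = \frac{1}{\left(- \frac{1}{2}\right) 34 - \frac{\left(- \frac{1}{6}\right) \left(-4\right) \left(6 - -24 + 8 \cdot 16 + 16 \left(16 - -4\right)\right)}{2}} = \frac{1}{-17 - \frac{\left(- \frac{1}{6}\right) \left(-4\right) \left(6 + 24 + 128 + 16 \left(16 + 4\right)\right)}{2}} = \frac{1}{-17 - \frac{\left(- \frac{1}{6}\right) \left(-4\right) \left(6 + 24 + 128 + 16 \cdot 20\right)}{2}} = \frac{1}{-17 - \frac{\left(- \frac{1}{6}\right) \left(-4\right) \left(6 + 24 + 128 + 320\right)}{2}} = \frac{1}{-17 - \frac{\left(- \frac{1}{6}\right) \left(-4\right) 478}{2}} = \frac{1}{-17 - \frac{478}{3}} = \frac{1}{- \frac{529}{3}} = - \frac{3}{529}$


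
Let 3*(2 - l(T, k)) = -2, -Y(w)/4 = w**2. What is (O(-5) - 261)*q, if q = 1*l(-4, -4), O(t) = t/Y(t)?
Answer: -10438/15 ≈ -695.87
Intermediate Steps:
Y(w) = -4*w**2
l(T, k) = 8/3 (l(T, k) = 2 - 1/3*(-2) = 2 + 2/3 = 8/3)
O(t) = -1/(4*t) (O(t) = t/((-4*t**2)) = t*(-1/(4*t**2)) = -1/(4*t))
q = 8/3 (q = 1*(8/3) = 8/3 ≈ 2.6667)
(O(-5) - 261)*q = (-1/4/(-5) - 261)*(8/3) = (-1/4*(-1/5) - 261)*(8/3) = (1/20 - 261)*(8/3) = -5219/20*8/3 = -10438/15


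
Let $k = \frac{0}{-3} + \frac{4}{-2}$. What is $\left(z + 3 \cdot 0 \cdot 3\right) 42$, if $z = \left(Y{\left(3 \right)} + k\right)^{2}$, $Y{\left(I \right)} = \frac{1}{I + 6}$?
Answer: $\frac{4046}{27} \approx 149.85$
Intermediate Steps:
$k = -2$ ($k = 0 \left(- \frac{1}{3}\right) + 4 \left(- \frac{1}{2}\right) = 0 - 2 = -2$)
$Y{\left(I \right)} = \frac{1}{6 + I}$
$z = \frac{289}{81}$ ($z = \left(\frac{1}{6 + 3} - 2\right)^{2} = \left(\frac{1}{9} - 2\right)^{2} = \left(- \frac{17}{9}\right)^{2} = \frac{289}{81} \approx 3.5679$)
$\left(z + 3 \cdot 0 \cdot 3\right) 42 = \left(\frac{289}{81} + 3 \cdot 0 \cdot 3\right) 42 = \left(\frac{289}{81} + 0 \cdot 3\right) 42 = \left(\frac{289}{81} + 0\right) 42 = \frac{289}{81} \cdot 42 = \frac{4046}{27}$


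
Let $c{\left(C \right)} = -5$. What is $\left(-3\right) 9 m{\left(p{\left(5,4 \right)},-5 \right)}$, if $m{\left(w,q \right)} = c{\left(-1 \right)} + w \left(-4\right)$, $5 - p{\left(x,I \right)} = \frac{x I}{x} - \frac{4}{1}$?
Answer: $675$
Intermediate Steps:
$p{\left(x,I \right)} = 9 - I$ ($p{\left(x,I \right)} = 5 - \left(\frac{x I}{x} - \frac{4}{1}\right) = 5 - \left(\frac{I x}{x} - 4\right) = 5 - \left(I - 4\right) = 5 - \left(-4 + I\right) = 9 - I$)
$m{\left(w,q \right)} = -5 - 4 w$ ($m{\left(w,q \right)} = -5 + w \left(-4\right) = -5 - 4 w$)
$\left(-3\right) 9 m{\left(p{\left(5,4 \right)},-5 \right)} = \left(-3\right) 9 \left(-5 - 4 \left(9 - 4\right)\right) = - 27 \left(-5 - 4 \left(9 - 4\right)\right) = - 27 \left(-5 - 20\right) = \left(-27\right) \left(-25\right) = 675$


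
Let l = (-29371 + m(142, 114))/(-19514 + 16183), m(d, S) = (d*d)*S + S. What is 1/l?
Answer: -3331/2269439 ≈ -0.0014678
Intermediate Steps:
m(d, S) = S + S*d² (m(d, S) = d²*S + S = S*d² + S = S + S*d²)
l = -2269439/3331 (l = (-29371 + 114*(1 + 142²))/(-19514 + 16183) = (-29371 + 114*(1 + 20164))/(-3331) = (-29371 + 114*20165)*(-1/3331) = (-29371 + 2298810)*(-1/3331) = 2269439*(-1/3331) = -2269439/3331 ≈ -681.31)
1/l = 1/(-2269439/3331) = -3331/2269439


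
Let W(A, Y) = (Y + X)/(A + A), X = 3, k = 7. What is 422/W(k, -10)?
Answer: -844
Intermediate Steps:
W(A, Y) = (3 + Y)/(2*A) (W(A, Y) = (Y + 3)/(A + A) = (3 + Y)/((2*A)) = (3 + Y)*(1/(2*A)) = (3 + Y)/(2*A))
422/W(k, -10) = 422/(((½)*(3 - 10)/7)) = 422/(((½)*(⅐)*(-7))) = 422/(-½) = 422*(-2) = -844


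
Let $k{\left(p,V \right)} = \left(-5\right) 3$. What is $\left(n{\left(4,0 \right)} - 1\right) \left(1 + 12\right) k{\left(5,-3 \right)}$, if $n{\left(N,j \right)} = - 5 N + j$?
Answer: $4095$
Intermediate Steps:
$n{\left(N,j \right)} = j - 5 N$
$k{\left(p,V \right)} = -15$
$\left(n{\left(4,0 \right)} - 1\right) \left(1 + 12\right) k{\left(5,-3 \right)} = \left(\left(0 - 20\right) - 1\right) \left(1 + 12\right) \left(-15\right) = \left(\left(0 - 20\right) - 1\right) 13 \left(-15\right) = \left(-20 - 1\right) 13 \left(-15\right) = \left(-21\right) 13 \left(-15\right) = \left(-273\right) \left(-15\right) = 4095$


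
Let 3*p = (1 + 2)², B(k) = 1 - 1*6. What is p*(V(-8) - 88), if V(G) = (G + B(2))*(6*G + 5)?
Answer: 1413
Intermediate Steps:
B(k) = -5 (B(k) = 1 - 6 = -5)
p = 3 (p = (1 + 2)²/3 = (⅓)*3² = (⅓)*9 = 3)
V(G) = (-5 + G)*(5 + 6*G) (V(G) = (G - 5)*(6*G + 5) = (-5 + G)*(5 + 6*G))
p*(V(-8) - 88) = 3*((-25 - 25*(-8) + 6*(-8)²) - 88) = 3*((-25 + 200 + 6*64) - 88) = 3*((-25 + 200 + 384) - 88) = 3*(559 - 88) = 3*471 = 1413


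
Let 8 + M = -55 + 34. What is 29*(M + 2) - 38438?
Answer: -39221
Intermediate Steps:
M = -29 (M = -8 + (-55 + 34) = -8 - 21 = -29)
29*(M + 2) - 38438 = 29*(-29 + 2) - 38438 = 29*(-27) - 38438 = -783 - 38438 = -39221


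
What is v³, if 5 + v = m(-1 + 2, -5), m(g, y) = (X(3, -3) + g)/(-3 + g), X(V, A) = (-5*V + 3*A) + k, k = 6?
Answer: 343/8 ≈ 42.875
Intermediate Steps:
X(V, A) = 6 - 5*V + 3*A (X(V, A) = (-5*V + 3*A) + 6 = 6 - 5*V + 3*A)
m(g, y) = (-18 + g)/(-3 + g) (m(g, y) = ((6 - 5*3 + 3*(-3)) + g)/(-3 + g) = ((6 - 15 - 9) + g)/(-3 + g) = (-18 + g)/(-3 + g))
v = 7/2 (v = -5 + (-18 + (-1 + 2))/(-3 + (-1 + 2)) = -5 + (-18 + 1)/(-3 + 1) = -5 - 17/(-2) = -5 - ½*(-17) = -5 + 17/2 = 7/2 ≈ 3.5000)
v³ = (7/2)³ = 343/8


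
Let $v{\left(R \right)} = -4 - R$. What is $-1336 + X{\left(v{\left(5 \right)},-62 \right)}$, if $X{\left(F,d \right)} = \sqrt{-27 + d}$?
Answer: $-1336 + i \sqrt{89} \approx -1336.0 + 9.434 i$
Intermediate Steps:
$-1336 + X{\left(v{\left(5 \right)},-62 \right)} = -1336 + \sqrt{-27 - 62} = -1336 + \sqrt{-89} = -1336 + i \sqrt{89}$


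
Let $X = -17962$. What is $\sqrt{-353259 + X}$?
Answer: $i \sqrt{371221} \approx 609.28 i$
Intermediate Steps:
$\sqrt{-353259 + X} = \sqrt{-353259 - 17962} = \sqrt{-371221} = i \sqrt{371221}$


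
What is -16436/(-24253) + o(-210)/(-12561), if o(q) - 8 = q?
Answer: 2675338/3856227 ≈ 0.69377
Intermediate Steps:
o(q) = 8 + q
-16436/(-24253) + o(-210)/(-12561) = -16436/(-24253) + (8 - 210)/(-12561) = -16436*(-1/24253) - 202*(-1/12561) = 16436/24253 + 202/12561 = 2675338/3856227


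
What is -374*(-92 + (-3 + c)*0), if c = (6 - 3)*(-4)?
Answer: 34408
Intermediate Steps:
c = -12 (c = 3*(-4) = -12)
-374*(-92 + (-3 + c)*0) = -374*(-92 + (-3 - 12)*0) = -374*(-92 - 15*0) = -374*(-92 + 0) = -374*(-92) = 34408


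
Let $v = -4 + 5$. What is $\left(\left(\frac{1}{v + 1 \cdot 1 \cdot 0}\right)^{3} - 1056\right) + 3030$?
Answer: $1975$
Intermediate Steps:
$v = 1$
$\left(\left(\frac{1}{v + 1 \cdot 1 \cdot 0}\right)^{3} - 1056\right) + 3030 = \left(\left(\frac{1}{1 + 1 \cdot 1 \cdot 0}\right)^{3} - 1056\right) + 3030 = \left(\left(\frac{1}{1 + 1 \cdot 0}\right)^{3} - 1056\right) + 3030 = \left(\left(\frac{1}{1 + 0}\right)^{3} - 1056\right) + 3030 = \left(\left(1^{-1}\right)^{3} - 1056\right) + 3030 = \left(1^{3} - 1056\right) + 3030 = \left(1 - 1056\right) + 3030 = -1055 + 3030 = 1975$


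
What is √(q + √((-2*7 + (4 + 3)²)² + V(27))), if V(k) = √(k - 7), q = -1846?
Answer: √(-1846 + √(1225 + 2*√5)) ≈ 42.555*I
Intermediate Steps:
V(k) = √(-7 + k)
√(q + √((-2*7 + (4 + 3)²)² + V(27))) = √(-1846 + √((-2*7 + (4 + 3)²)² + √(-7 + 27))) = √(-1846 + √((-14 + 7²)² + √20)) = √(-1846 + √((-14 + 49)² + 2*√5)) = √(-1846 + √(35² + 2*√5)) = √(-1846 + √(1225 + 2*√5))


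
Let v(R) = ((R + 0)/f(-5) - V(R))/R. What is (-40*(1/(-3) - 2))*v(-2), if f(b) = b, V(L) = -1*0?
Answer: -56/3 ≈ -18.667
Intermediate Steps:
V(L) = 0
v(R) = -1/5 (v(R) = ((R + 0)/(-5) - 1*0)/R = (R*(-1/5) + 0)/R = (-R/5 + 0)/R = (-R/5)/R = -1/5)
(-40*(1/(-3) - 2))*v(-2) = -40*(1/(-3) - 2)*(-1/5) = -40*(-1/3 - 2)*(-1/5) = -40*(-7)/3*(-1/5) = -8*(-35/3)*(-1/5) = (280/3)*(-1/5) = -56/3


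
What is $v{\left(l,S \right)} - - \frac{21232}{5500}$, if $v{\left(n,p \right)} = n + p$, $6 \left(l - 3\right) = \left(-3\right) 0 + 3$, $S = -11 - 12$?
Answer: $- \frac{43009}{2750} \approx -15.64$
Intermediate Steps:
$S = -23$
$l = \frac{7}{2}$ ($l = 3 + \frac{\left(-3\right) 0 + 3}{6} = 3 + \frac{0 + 3}{6} = 3 + \frac{1}{6} \cdot 3 = 3 + \frac{1}{2} = \frac{7}{2} \approx 3.5$)
$v{\left(l,S \right)} - - \frac{21232}{5500} = \left(\frac{7}{2} - 23\right) - - \frac{21232}{5500} = - \frac{39}{2} - \left(-21232\right) \frac{1}{5500} = - \frac{39}{2} - - \frac{5308}{1375} = - \frac{39}{2} + \frac{5308}{1375} = - \frac{43009}{2750}$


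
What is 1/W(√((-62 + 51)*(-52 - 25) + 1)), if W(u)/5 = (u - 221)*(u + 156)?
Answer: -8407/1409074480 + 13*√53/281814896 ≈ -5.6305e-6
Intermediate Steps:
W(u) = 5*(-221 + u)*(156 + u) (W(u) = 5*((u - 221)*(u + 156)) = 5*((-221 + u)*(156 + u)) = 5*(-221 + u)*(156 + u))
1/W(√((-62 + 51)*(-52 - 25) + 1)) = 1/(-172380 - 325*√((-62 + 51)*(-52 - 25) + 1) + 5*(√((-62 + 51)*(-52 - 25) + 1))²) = 1/(-172380 - 325*√(-11*(-77) + 1) + 5*(√(-11*(-77) + 1))²) = 1/(-172380 - 325*√(847 + 1) + 5*(√(847 + 1))²) = 1/(-172380 - 1300*√53 + 5*(√848)²) = 1/(-172380 - 1300*√53 + 5*(4*√53)²) = 1/(-172380 - 1300*√53 + 5*848) = 1/(-172380 - 1300*√53 + 4240) = 1/(-168140 - 1300*√53)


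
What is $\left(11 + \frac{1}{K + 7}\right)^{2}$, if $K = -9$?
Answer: $\frac{441}{4} \approx 110.25$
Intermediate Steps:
$\left(11 + \frac{1}{K + 7}\right)^{2} = \left(11 + \frac{1}{-9 + 7}\right)^{2} = \left(11 + \frac{1}{-2}\right)^{2} = \left(11 - \frac{1}{2}\right)^{2} = \left(\frac{21}{2}\right)^{2} = \frac{441}{4}$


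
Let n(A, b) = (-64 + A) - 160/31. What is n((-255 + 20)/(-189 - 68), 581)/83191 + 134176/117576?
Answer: 482965230311/423518143383 ≈ 1.1404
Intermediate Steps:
n(A, b) = -2144/31 + A (n(A, b) = (-64 + A) - 160*1/31 = (-64 + A) - 160/31 = -2144/31 + A)
n((-255 + 20)/(-189 - 68), 581)/83191 + 134176/117576 = (-2144/31 + (-255 + 20)/(-189 - 68))/83191 + 134176/117576 = (-2144/31 - 235/(-257))*(1/83191) + 134176*(1/117576) = (-2144/31 - 235*(-1/257))*(1/83191) + 16772/14697 = (-2144/31 + 235/257)*(1/83191) + 16772/14697 = -543723/7967*1/83191 + 16772/14697 = -543723/662782697 + 16772/14697 = 482965230311/423518143383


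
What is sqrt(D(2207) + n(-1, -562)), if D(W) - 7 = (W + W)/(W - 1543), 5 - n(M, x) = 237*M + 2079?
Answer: I*sqrt(50244299)/166 ≈ 42.701*I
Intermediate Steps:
n(M, x) = -2074 - 237*M (n(M, x) = 5 - (237*M + 2079) = 5 - (2079 + 237*M) = 5 + (-2079 - 237*M) = -2074 - 237*M)
D(W) = 7 + 2*W/(-1543 + W) (D(W) = 7 + (W + W)/(W - 1543) = 7 + (2*W)/(-1543 + W) = 7 + 2*W/(-1543 + W))
sqrt(D(2207) + n(-1, -562)) = sqrt((-10801 + 9*2207)/(-1543 + 2207) + (-2074 - 237*(-1))) = sqrt((-10801 + 19863)/664 + (-2074 + 237)) = sqrt((1/664)*9062 - 1837) = sqrt(4531/332 - 1837) = sqrt(-605353/332) = I*sqrt(50244299)/166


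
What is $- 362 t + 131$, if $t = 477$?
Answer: $-172543$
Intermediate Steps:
$- 362 t + 131 = \left(-362\right) 477 + 131 = -172674 + 131 = -172543$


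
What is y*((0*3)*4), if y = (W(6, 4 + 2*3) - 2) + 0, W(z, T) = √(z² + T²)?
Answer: 0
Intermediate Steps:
W(z, T) = √(T² + z²)
y = -2 + 2*√34 (y = (√((4 + 2*3)² + 6²) - 2) + 0 = (√((4 + 6)² + 36) - 2) + 0 = (√(10² + 36) - 2) + 0 = (√(100 + 36) - 2) + 0 = (√136 - 2) + 0 = (2*√34 - 2) + 0 = (-2 + 2*√34) + 0 = -2 + 2*√34 ≈ 9.6619)
y*((0*3)*4) = (-2 + 2*√34)*((0*3)*4) = (-2 + 2*√34)*(0*4) = (-2 + 2*√34)*0 = 0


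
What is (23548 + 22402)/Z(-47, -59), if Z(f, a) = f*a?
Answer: 45950/2773 ≈ 16.570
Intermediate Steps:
Z(f, a) = a*f
(23548 + 22402)/Z(-47, -59) = (23548 + 22402)/((-59*(-47))) = 45950/2773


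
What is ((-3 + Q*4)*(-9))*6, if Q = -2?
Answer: 594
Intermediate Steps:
((-3 + Q*4)*(-9))*6 = ((-3 - 2*4)*(-9))*6 = ((-3 - 8)*(-9))*6 = -11*(-9)*6 = 99*6 = 594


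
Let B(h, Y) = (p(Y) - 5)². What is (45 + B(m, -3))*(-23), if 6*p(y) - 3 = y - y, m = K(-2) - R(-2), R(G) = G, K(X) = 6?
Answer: -6003/4 ≈ -1500.8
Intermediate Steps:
m = 8 (m = 6 - 1*(-2) = 6 + 2 = 8)
p(y) = ½ (p(y) = ½ + (y - y)/6 = ½ + (⅙)*0 = ½ + 0 = ½)
B(h, Y) = 81/4 (B(h, Y) = (½ - 5)² = (-9/2)² = 81/4)
(45 + B(m, -3))*(-23) = (45 + 81/4)*(-23) = (261/4)*(-23) = -6003/4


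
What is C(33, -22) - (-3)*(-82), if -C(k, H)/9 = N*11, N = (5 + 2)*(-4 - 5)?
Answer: 5991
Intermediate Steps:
N = -63 (N = 7*(-9) = -63)
C(k, H) = 6237 (C(k, H) = -(-567)*11 = -9*(-693) = 6237)
C(33, -22) - (-3)*(-82) = 6237 - (-3)*(-82) = 6237 - 1*246 = 6237 - 246 = 5991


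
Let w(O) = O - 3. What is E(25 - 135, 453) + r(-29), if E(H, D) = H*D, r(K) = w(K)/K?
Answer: -1445038/29 ≈ -49829.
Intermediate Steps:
w(O) = -3 + O
r(K) = (-3 + K)/K
E(H, D) = D*H
E(25 - 135, 453) + r(-29) = 453*(25 - 135) + (-3 - 29)/(-29) = 453*(-110) - 1/29*(-32) = -49830 + 32/29 = -1445038/29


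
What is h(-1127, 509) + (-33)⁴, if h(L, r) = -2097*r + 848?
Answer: 119396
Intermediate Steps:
h(L, r) = 848 - 2097*r
h(-1127, 509) + (-33)⁴ = (848 - 2097*509) + (-33)⁴ = (848 - 1067373) + 1185921 = -1066525 + 1185921 = 119396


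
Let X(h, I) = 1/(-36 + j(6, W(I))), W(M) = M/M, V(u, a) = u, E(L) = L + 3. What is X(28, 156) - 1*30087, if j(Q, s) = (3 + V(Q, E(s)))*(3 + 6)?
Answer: -1353914/45 ≈ -30087.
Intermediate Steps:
E(L) = 3 + L
W(M) = 1
j(Q, s) = 27 + 9*Q (j(Q, s) = (3 + Q)*(3 + 6) = (3 + Q)*9 = 27 + 9*Q)
X(h, I) = 1/45 (X(h, I) = 1/(-36 + (27 + 9*6)) = 1/(-36 + (27 + 54)) = 1/(-36 + 81) = 1/45)
X(28, 156) - 1*30087 = 1/45 - 1*30087 = 1/45 - 30087 = -1353914/45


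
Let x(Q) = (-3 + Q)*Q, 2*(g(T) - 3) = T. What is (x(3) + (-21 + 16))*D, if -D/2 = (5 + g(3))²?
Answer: 1805/2 ≈ 902.50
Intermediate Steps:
g(T) = 3 + T/2
x(Q) = Q*(-3 + Q)
D = -361/2 (D = -2*(5 + (3 + (½)*3))² = -2*(5 + (3 + 3/2))² = -2*(5 + 9/2)² = -2*(19/2)² = -2*361/4 = -361/2 ≈ -180.50)
(x(3) + (-21 + 16))*D = (3*(-3 + 3) + (-21 + 16))*(-361/2) = (3*0 - 5)*(-361/2) = (0 - 5)*(-361/2) = -5*(-361/2) = 1805/2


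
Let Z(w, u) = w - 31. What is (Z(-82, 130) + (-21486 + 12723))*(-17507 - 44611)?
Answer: 551359368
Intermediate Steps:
Z(w, u) = -31 + w
(Z(-82, 130) + (-21486 + 12723))*(-17507 - 44611) = ((-31 - 82) + (-21486 + 12723))*(-17507 - 44611) = (-113 - 8763)*(-62118) = -8876*(-62118) = 551359368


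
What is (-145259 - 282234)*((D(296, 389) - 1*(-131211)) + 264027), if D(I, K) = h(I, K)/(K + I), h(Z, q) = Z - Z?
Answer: -168961478334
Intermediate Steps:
h(Z, q) = 0
D(I, K) = 0 (D(I, K) = 0/(K + I) = 0/(I + K) = 0)
(-145259 - 282234)*((D(296, 389) - 1*(-131211)) + 264027) = (-145259 - 282234)*((0 - 1*(-131211)) + 264027) = -427493*((0 + 131211) + 264027) = -427493*(131211 + 264027) = -427493*395238 = -168961478334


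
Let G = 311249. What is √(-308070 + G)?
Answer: 17*√11 ≈ 56.383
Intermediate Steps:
√(-308070 + G) = √(-308070 + 311249) = √3179 = 17*√11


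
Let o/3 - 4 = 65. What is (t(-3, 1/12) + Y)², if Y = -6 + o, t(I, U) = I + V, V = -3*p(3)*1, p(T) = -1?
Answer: 40401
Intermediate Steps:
o = 207 (o = 12 + 3*65 = 12 + 195 = 207)
V = 3 (V = -3*(-1)*1 = 3*1 = 3)
t(I, U) = 3 + I (t(I, U) = I + 3 = 3 + I)
Y = 201 (Y = -6 + 207 = 201)
(t(-3, 1/12) + Y)² = ((3 - 3) + 201)² = (0 + 201)² = 201² = 40401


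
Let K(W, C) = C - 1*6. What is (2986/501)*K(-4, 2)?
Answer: -11944/501 ≈ -23.840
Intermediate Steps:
K(W, C) = -6 + C (K(W, C) = C - 6 = -6 + C)
(2986/501)*K(-4, 2) = (2986/501)*(-6 + 2) = (2986*(1/501))*(-4) = (2986/501)*(-4) = -11944/501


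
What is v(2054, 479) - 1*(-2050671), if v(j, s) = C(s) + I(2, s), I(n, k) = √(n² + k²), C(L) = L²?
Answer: 2280112 + √229445 ≈ 2.2806e+6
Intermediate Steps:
I(n, k) = √(k² + n²)
v(j, s) = s² + √(4 + s²) (v(j, s) = s² + √(s² + 2²) = s² + √(s² + 4) = s² + √(4 + s²))
v(2054, 479) - 1*(-2050671) = (479² + √(4 + 479²)) - 1*(-2050671) = (229441 + √(4 + 229441)) + 2050671 = (229441 + √229445) + 2050671 = 2280112 + √229445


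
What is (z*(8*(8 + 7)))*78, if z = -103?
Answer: -964080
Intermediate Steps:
(z*(8*(8 + 7)))*78 = -824*(8 + 7)*78 = -824*15*78 = -103*120*78 = -12360*78 = -964080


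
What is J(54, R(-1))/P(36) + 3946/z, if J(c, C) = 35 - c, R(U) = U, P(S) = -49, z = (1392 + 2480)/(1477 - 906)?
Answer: 55239351/94864 ≈ 582.30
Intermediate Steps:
z = 3872/571 ≈ 6.7811
J(54, R(-1))/P(36) + 3946/z = (35 - 1*54)/(-49) + 3946/(3872/571) = (35 - 54)*(-1/49) + 3946*(571/3872) = -19*(-1/49) + 1126583/1936 = 19/49 + 1126583/1936 = 55239351/94864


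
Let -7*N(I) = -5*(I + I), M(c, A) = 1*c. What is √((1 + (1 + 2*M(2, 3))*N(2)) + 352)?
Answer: √17997/7 ≈ 19.165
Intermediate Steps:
M(c, A) = c
N(I) = 10*I/7 (N(I) = -(-5)*(I + I)/7 = -(-5)*2*I/7 = -(-10)*I/7 = 10*I/7)
√((1 + (1 + 2*M(2, 3))*N(2)) + 352) = √((1 + (1 + 2*2)*((10/7)*2)) + 352) = √((1 + (1 + 4)*(20/7)) + 352) = √((1 + 5*(20/7)) + 352) = √((1 + 100/7) + 352) = √(107/7 + 352) = √(2571/7) = √17997/7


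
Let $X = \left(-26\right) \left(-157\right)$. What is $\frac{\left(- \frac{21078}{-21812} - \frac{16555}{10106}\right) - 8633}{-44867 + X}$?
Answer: $\frac{237892270121}{1123790257065} \approx 0.21169$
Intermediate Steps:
$X = 4082$
$\frac{\left(- \frac{21078}{-21812} - \frac{16555}{10106}\right) - 8633}{-44867 + X} = \frac{\left(- \frac{21078}{-21812} - \frac{16555}{10106}\right) - 8633}{-44867 + 4082} = \frac{\left(\left(-21078\right) \left(- \frac{1}{21812}\right) - \frac{16555}{10106}\right) - 8633}{-40785} = \left(\left(\frac{10539}{10906} - \frac{16555}{10106}\right) - 8633\right) \left(- \frac{1}{40785}\right) = \left(- \frac{18510424}{27554009} - 8633\right) \left(- \frac{1}{40785}\right) = \left(- \frac{237892270121}{27554009}\right) \left(- \frac{1}{40785}\right) = \frac{237892270121}{1123790257065}$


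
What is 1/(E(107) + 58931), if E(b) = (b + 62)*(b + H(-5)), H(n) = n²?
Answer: 1/81239 ≈ 1.2309e-5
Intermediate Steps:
E(b) = (25 + b)*(62 + b) (E(b) = (b + 62)*(b + (-5)²) = (62 + b)*(b + 25) = (62 + b)*(25 + b) = (25 + b)*(62 + b))
1/(E(107) + 58931) = 1/((1550 + 107² + 87*107) + 58931) = 1/((1550 + 11449 + 9309) + 58931) = 1/(22308 + 58931) = 1/81239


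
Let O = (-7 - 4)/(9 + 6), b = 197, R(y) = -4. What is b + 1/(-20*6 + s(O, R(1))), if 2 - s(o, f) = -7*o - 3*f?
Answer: 399304/2027 ≈ 196.99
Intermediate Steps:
O = -11/15 ≈ -0.73333
s(o, f) = 2 + 3*f + 7*o (s(o, f) = 2 - (-7*o - 3*f) = 2 + (3*f + 7*o) = 2 + 3*f + 7*o)
b + 1/(-20*6 + s(O, R(1))) = 197 + 1/(-20*6 + (2 + 3*(-4) + 7*(-11/15))) = 197 + 1/(-120 + (2 - 12 - 77/15)) = 197 + 1/(-120 - 227/15) = 197 + 1/(-2027/15) = 197 - 15/2027 = 399304/2027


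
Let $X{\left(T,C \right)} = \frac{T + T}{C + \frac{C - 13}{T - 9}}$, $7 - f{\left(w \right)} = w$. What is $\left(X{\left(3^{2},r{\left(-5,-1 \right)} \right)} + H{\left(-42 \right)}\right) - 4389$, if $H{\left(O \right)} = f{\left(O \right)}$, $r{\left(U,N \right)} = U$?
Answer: $-4340$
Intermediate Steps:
$f{\left(w \right)} = 7 - w$
$H{\left(O \right)} = 7 - O$
$X{\left(T,C \right)} = \frac{2 T}{C + \frac{-13 + C}{-9 + T}}$
$\left(X{\left(3^{2},r{\left(-5,-1 \right)} \right)} + H{\left(-42 \right)}\right) - 4389 = \left(\frac{2 \cdot 3^{2} \left(-9 + 3^{2}\right)}{-13 - -40 - 5 \cdot 3^{2}} + \left(7 - -42\right)\right) - 4389 = \left(2 \cdot 9 \frac{1}{-13 + 40 - 45} \left(-9 + 9\right) + \left(7 + 42\right)\right) - 4389 = \left(2 \cdot 9 \frac{1}{-13 + 40 - 45} \cdot 0 + 49\right) - 4389 = \left(2 \cdot 9 \frac{1}{-18} \cdot 0 + 49\right) - 4389 = \left(2 \cdot 9 \left(- \frac{1}{18}\right) 0 + 49\right) - 4389 = \left(0 + 49\right) - 4389 = 49 - 4389 = -4340$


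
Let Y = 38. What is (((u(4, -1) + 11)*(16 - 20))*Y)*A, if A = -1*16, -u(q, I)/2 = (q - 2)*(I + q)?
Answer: -2432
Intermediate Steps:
u(q, I) = -2*(-2 + q)*(I + q) (u(q, I) = -2*(q - 2)*(I + q) = -2*(-2 + q)*(I + q))
A = -16
(((u(4, -1) + 11)*(16 - 20))*Y)*A = ((((-2*4² + 4*(-1) + 4*4 - 2*(-1)*4) + 11)*(16 - 20))*38)*(-16) = ((((-2*16 - 4 + 16 + 8) + 11)*(-4))*38)*(-16) = ((((-32 - 4 + 16 + 8) + 11)*(-4))*38)*(-16) = (((-12 + 11)*(-4))*38)*(-16) = (-1*(-4)*38)*(-16) = (4*38)*(-16) = 152*(-16) = -2432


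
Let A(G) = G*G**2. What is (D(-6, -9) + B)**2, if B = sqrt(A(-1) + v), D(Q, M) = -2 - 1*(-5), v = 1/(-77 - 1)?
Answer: (234 + I*sqrt(6162))**2/6084 ≈ 7.9872 + 6.0383*I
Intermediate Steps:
v = -1/78 (v = 1/(-78) = -1/78 ≈ -0.012821)
A(G) = G**3
D(Q, M) = 3 (D(Q, M) = -2 + 5 = 3)
B = I*sqrt(6162)/78 (B = sqrt((-1)**3 - 1/78) = sqrt(-1 - 1/78) = sqrt(-79/78) = I*sqrt(6162)/78 ≈ 1.0064*I)
(D(-6, -9) + B)**2 = (3 + I*sqrt(6162)/78)**2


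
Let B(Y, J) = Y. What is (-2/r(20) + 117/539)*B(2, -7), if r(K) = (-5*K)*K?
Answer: 117539/269500 ≈ 0.43614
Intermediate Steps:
r(K) = -5*K²
(-2/r(20) + 117/539)*B(2, -7) = (-2/((-5*20²)) + 117/539)*2 = (-2/((-5*400)) + 117*(1/539))*2 = (-2/(-2000) + 117/539)*2 = (-2*(-1/2000) + 117/539)*2 = (1/1000 + 117/539)*2 = (117539/539000)*2 = 117539/269500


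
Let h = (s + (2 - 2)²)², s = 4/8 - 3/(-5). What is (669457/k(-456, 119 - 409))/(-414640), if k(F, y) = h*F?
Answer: 3347285/1143908832 ≈ 0.0029262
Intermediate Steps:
s = 11/10 (s = 4*(⅛) - 3*(-⅕) = ½ + ⅗ = 11/10 ≈ 1.1000)
h = 121/100 (h = (11/10 + (2 - 2)²)² = (11/10 + 0²)² = (11/10 + 0)² = (11/10)² = 121/100 ≈ 1.2100)
k(F, y) = 121*F/100
(669457/k(-456, 119 - 409))/(-414640) = (669457/(((121/100)*(-456))))/(-414640) = (669457/(-13794/25))*(-1/414640) = (669457*(-25/13794))*(-1/414640) = -16736425/13794*(-1/414640) = 3347285/1143908832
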